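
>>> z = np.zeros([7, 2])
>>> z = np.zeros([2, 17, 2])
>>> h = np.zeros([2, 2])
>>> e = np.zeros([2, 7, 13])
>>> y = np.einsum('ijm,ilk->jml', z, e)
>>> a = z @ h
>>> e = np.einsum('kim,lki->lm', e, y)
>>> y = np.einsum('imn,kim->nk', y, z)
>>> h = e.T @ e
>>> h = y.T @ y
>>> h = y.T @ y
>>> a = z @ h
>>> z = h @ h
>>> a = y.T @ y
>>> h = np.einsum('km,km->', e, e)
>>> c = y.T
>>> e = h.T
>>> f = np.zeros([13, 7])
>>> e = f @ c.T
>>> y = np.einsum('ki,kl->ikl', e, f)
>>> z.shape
(2, 2)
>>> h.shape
()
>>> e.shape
(13, 2)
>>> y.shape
(2, 13, 7)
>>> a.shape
(2, 2)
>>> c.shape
(2, 7)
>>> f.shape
(13, 7)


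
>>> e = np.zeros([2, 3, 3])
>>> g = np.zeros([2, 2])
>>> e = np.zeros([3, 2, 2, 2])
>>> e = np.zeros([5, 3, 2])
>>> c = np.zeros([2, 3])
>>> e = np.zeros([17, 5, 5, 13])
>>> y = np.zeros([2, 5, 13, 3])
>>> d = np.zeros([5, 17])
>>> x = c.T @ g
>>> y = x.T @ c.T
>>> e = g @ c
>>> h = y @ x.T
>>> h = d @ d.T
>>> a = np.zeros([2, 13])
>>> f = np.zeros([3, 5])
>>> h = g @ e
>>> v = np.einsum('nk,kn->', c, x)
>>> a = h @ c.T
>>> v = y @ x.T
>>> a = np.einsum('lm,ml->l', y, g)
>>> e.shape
(2, 3)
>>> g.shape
(2, 2)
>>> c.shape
(2, 3)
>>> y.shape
(2, 2)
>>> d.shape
(5, 17)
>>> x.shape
(3, 2)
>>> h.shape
(2, 3)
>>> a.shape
(2,)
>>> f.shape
(3, 5)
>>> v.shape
(2, 3)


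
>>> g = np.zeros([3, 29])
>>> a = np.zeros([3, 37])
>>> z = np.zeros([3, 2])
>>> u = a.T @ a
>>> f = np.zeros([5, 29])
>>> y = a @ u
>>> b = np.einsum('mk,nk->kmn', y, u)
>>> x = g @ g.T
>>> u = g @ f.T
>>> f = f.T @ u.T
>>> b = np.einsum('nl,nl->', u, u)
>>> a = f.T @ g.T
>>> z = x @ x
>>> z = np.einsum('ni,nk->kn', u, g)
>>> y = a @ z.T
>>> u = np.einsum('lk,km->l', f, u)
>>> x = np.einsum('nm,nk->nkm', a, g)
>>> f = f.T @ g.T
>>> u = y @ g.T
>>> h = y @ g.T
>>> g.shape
(3, 29)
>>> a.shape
(3, 3)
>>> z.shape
(29, 3)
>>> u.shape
(3, 3)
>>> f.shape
(3, 3)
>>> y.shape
(3, 29)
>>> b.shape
()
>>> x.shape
(3, 29, 3)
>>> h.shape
(3, 3)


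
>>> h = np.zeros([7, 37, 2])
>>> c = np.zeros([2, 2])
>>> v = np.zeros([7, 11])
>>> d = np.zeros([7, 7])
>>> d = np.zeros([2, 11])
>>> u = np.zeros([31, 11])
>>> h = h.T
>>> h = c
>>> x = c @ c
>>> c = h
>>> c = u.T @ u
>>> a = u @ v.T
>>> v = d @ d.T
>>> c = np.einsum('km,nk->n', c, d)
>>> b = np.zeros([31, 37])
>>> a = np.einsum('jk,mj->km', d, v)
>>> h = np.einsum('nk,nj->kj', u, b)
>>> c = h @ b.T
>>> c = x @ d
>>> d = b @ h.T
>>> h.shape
(11, 37)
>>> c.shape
(2, 11)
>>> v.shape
(2, 2)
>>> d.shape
(31, 11)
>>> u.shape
(31, 11)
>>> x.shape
(2, 2)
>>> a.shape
(11, 2)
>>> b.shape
(31, 37)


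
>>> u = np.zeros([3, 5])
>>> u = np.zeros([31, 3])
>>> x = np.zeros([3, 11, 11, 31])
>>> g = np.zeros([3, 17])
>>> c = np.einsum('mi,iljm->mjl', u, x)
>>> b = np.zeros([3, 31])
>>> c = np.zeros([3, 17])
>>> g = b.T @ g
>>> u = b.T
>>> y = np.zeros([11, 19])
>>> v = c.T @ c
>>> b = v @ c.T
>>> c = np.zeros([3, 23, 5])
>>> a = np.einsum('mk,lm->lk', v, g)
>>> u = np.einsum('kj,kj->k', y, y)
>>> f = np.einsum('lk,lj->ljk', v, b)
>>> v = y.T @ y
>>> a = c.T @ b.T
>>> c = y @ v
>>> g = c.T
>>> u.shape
(11,)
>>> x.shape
(3, 11, 11, 31)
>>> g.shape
(19, 11)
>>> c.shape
(11, 19)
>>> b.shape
(17, 3)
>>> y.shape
(11, 19)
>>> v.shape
(19, 19)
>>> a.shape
(5, 23, 17)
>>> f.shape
(17, 3, 17)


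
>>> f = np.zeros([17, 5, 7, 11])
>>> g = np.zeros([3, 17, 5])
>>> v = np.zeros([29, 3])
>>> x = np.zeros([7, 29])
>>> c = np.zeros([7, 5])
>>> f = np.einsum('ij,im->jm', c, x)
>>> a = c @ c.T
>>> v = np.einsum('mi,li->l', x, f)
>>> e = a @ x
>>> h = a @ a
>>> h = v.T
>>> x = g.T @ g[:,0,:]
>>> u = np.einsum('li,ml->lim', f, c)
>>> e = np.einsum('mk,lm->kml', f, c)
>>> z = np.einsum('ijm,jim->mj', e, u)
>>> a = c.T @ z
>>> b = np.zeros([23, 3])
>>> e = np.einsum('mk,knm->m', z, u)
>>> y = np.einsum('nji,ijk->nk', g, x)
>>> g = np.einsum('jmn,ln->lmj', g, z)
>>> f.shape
(5, 29)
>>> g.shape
(7, 17, 3)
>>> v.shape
(5,)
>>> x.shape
(5, 17, 5)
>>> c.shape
(7, 5)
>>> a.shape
(5, 5)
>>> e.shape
(7,)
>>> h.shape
(5,)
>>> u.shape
(5, 29, 7)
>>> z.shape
(7, 5)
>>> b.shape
(23, 3)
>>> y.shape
(3, 5)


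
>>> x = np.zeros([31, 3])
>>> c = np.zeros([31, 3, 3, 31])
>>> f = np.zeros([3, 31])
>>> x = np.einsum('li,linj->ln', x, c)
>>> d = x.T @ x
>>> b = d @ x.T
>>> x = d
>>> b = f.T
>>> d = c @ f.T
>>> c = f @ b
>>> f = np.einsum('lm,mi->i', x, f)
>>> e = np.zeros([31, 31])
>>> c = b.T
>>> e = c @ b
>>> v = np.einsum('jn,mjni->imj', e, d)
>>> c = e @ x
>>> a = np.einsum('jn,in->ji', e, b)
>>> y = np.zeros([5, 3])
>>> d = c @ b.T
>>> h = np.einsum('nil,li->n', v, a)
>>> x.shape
(3, 3)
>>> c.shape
(3, 3)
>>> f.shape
(31,)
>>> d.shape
(3, 31)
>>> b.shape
(31, 3)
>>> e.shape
(3, 3)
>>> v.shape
(3, 31, 3)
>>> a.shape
(3, 31)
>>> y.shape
(5, 3)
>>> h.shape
(3,)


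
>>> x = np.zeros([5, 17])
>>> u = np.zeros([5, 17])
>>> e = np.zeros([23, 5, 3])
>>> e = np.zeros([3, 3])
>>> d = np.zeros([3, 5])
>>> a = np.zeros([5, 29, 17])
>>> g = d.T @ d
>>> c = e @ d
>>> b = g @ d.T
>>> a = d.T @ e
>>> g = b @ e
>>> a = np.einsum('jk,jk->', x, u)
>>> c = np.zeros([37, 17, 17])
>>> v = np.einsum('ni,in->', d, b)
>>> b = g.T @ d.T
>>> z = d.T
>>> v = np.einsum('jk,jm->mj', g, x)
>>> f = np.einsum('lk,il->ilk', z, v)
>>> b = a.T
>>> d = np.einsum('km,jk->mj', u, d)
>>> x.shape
(5, 17)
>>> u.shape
(5, 17)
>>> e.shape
(3, 3)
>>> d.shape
(17, 3)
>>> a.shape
()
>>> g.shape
(5, 3)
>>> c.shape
(37, 17, 17)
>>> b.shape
()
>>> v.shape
(17, 5)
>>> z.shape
(5, 3)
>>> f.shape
(17, 5, 3)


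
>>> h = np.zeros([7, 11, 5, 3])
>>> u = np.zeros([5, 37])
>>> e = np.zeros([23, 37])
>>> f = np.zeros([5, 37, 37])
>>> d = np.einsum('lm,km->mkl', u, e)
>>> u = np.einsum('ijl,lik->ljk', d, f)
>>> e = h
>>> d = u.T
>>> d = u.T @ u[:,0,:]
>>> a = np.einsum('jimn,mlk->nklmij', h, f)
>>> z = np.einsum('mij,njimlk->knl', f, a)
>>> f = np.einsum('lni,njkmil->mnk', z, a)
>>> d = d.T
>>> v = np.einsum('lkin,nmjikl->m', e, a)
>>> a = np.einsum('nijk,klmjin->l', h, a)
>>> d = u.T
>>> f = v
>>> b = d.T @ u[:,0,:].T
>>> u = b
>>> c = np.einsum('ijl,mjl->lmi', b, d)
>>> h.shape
(7, 11, 5, 3)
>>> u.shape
(5, 23, 5)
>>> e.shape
(7, 11, 5, 3)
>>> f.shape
(37,)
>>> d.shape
(37, 23, 5)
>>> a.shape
(37,)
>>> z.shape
(7, 3, 11)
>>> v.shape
(37,)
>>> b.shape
(5, 23, 5)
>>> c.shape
(5, 37, 5)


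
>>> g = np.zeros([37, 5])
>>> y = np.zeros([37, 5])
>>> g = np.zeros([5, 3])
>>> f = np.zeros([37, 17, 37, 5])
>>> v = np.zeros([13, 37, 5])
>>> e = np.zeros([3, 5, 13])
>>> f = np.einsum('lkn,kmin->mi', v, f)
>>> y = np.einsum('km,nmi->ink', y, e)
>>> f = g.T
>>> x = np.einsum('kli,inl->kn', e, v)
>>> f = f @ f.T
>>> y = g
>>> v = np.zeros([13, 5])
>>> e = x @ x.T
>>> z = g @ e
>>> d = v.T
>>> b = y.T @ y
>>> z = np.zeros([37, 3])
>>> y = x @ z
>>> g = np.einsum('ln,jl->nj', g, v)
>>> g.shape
(3, 13)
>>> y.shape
(3, 3)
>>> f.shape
(3, 3)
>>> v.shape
(13, 5)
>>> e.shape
(3, 3)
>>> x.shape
(3, 37)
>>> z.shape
(37, 3)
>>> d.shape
(5, 13)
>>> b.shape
(3, 3)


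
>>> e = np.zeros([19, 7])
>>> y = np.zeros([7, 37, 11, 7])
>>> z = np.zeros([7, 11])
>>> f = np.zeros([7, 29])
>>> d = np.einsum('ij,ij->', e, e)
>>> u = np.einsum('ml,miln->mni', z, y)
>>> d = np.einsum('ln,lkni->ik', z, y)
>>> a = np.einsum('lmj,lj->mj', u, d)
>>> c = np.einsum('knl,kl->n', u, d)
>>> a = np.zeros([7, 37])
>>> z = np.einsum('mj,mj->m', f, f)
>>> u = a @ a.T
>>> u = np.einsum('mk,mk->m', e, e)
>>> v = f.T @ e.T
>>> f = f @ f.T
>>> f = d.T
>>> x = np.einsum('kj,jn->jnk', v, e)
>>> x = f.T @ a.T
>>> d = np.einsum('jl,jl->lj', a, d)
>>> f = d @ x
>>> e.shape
(19, 7)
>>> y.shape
(7, 37, 11, 7)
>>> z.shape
(7,)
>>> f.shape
(37, 7)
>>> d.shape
(37, 7)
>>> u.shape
(19,)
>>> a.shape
(7, 37)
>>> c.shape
(7,)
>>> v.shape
(29, 19)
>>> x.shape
(7, 7)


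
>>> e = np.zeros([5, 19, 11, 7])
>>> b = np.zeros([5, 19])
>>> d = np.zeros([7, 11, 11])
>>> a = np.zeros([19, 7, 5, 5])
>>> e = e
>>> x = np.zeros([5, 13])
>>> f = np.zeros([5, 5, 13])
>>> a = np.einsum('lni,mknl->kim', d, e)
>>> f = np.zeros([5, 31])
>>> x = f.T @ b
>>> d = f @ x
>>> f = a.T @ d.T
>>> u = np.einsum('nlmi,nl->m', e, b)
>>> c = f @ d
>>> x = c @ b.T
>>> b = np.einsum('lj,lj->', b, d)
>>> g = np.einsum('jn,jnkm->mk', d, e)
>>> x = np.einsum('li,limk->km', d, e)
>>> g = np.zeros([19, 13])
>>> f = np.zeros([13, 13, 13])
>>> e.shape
(5, 19, 11, 7)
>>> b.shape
()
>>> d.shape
(5, 19)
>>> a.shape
(19, 11, 5)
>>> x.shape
(7, 11)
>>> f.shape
(13, 13, 13)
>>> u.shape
(11,)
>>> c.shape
(5, 11, 19)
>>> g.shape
(19, 13)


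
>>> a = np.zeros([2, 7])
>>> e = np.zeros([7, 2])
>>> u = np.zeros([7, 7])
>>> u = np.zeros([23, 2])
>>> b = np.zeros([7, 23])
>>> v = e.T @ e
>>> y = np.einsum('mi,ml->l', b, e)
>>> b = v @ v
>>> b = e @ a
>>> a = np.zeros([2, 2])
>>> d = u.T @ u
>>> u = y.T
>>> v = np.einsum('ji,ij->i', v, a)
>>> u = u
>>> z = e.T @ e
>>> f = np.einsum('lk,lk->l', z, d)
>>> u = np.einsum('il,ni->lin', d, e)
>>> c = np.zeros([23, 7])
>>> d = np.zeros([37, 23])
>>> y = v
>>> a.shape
(2, 2)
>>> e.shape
(7, 2)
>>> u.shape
(2, 2, 7)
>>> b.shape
(7, 7)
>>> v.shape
(2,)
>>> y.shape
(2,)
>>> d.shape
(37, 23)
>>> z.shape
(2, 2)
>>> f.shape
(2,)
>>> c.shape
(23, 7)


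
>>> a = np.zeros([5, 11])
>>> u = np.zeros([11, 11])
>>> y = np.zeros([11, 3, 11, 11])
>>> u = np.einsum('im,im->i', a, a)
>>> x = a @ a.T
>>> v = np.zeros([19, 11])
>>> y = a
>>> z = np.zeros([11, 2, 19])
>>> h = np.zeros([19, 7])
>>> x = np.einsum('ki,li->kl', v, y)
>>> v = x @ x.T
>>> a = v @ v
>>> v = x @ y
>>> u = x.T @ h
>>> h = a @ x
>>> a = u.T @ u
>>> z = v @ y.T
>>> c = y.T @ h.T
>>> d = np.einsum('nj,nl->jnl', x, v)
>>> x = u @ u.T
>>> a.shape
(7, 7)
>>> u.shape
(5, 7)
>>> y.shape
(5, 11)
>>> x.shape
(5, 5)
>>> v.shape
(19, 11)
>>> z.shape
(19, 5)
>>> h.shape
(19, 5)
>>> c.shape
(11, 19)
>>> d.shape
(5, 19, 11)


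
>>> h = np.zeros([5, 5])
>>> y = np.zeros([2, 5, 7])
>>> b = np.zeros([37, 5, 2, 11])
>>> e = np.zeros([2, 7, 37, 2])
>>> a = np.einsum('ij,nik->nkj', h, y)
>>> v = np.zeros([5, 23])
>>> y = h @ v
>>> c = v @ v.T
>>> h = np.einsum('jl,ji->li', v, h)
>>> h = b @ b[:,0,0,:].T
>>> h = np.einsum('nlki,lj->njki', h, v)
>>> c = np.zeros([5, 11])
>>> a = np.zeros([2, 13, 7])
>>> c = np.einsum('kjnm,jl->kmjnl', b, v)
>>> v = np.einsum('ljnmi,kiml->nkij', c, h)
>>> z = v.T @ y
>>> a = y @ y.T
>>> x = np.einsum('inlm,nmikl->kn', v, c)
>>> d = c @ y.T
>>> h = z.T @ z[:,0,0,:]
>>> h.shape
(23, 37, 23, 23)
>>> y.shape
(5, 23)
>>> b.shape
(37, 5, 2, 11)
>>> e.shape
(2, 7, 37, 2)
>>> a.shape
(5, 5)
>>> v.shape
(5, 37, 23, 11)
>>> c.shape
(37, 11, 5, 2, 23)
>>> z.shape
(11, 23, 37, 23)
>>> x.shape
(2, 37)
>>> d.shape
(37, 11, 5, 2, 5)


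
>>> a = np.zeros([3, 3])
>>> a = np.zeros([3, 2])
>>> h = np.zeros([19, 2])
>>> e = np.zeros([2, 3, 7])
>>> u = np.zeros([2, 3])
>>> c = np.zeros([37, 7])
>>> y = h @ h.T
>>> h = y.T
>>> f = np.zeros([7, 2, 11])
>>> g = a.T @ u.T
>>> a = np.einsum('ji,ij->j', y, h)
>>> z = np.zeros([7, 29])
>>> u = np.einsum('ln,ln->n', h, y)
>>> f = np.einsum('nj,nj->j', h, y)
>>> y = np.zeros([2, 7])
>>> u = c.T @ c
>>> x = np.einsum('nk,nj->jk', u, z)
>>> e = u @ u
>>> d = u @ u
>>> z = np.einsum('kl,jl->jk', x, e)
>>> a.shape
(19,)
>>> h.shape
(19, 19)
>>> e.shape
(7, 7)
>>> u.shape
(7, 7)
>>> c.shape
(37, 7)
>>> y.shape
(2, 7)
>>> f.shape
(19,)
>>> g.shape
(2, 2)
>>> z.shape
(7, 29)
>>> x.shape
(29, 7)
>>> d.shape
(7, 7)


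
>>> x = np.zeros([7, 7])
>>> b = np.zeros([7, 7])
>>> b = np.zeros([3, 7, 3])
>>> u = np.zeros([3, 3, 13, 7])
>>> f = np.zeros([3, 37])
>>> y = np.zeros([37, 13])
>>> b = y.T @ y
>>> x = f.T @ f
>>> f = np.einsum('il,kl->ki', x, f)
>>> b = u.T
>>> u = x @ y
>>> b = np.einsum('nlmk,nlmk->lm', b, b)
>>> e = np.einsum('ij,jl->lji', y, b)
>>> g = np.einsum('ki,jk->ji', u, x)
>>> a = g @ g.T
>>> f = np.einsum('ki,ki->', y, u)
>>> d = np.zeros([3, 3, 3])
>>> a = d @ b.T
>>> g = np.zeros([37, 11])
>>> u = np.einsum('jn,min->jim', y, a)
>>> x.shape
(37, 37)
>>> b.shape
(13, 3)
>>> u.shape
(37, 3, 3)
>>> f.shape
()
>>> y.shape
(37, 13)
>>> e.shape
(3, 13, 37)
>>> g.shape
(37, 11)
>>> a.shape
(3, 3, 13)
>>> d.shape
(3, 3, 3)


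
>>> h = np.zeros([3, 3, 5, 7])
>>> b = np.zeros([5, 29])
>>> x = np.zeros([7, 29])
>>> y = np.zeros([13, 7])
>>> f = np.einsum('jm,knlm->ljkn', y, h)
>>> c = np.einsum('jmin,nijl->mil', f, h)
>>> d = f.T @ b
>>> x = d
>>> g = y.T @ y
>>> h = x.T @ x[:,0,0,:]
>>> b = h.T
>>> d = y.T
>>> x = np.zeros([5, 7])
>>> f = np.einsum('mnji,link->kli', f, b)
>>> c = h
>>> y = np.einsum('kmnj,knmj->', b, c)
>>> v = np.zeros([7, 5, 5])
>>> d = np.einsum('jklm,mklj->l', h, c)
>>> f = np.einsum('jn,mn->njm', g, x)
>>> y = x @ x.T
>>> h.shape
(29, 13, 3, 29)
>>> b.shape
(29, 3, 13, 29)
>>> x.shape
(5, 7)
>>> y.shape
(5, 5)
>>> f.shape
(7, 7, 5)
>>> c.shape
(29, 13, 3, 29)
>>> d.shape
(3,)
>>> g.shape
(7, 7)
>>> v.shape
(7, 5, 5)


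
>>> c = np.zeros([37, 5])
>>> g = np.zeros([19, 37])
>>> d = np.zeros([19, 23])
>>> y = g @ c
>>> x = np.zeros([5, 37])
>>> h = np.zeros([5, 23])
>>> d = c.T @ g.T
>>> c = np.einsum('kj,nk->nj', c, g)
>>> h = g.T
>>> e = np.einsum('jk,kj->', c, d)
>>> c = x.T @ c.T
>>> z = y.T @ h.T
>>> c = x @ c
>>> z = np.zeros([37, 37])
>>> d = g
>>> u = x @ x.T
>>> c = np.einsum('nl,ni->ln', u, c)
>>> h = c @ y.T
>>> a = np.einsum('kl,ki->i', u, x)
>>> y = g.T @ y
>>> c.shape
(5, 5)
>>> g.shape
(19, 37)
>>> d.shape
(19, 37)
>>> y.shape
(37, 5)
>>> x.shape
(5, 37)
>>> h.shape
(5, 19)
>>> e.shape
()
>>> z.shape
(37, 37)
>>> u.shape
(5, 5)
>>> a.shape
(37,)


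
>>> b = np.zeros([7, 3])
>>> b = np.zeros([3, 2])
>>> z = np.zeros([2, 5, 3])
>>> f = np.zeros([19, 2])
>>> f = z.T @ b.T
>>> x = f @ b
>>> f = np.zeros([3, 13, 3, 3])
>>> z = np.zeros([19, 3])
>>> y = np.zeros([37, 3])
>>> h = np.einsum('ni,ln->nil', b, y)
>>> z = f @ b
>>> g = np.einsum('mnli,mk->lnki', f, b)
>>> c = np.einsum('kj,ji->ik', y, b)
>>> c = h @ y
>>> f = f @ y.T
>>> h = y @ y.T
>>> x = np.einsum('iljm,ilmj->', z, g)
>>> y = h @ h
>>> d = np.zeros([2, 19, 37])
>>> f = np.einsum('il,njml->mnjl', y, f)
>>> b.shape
(3, 2)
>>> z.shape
(3, 13, 3, 2)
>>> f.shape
(3, 3, 13, 37)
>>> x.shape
()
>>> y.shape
(37, 37)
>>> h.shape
(37, 37)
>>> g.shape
(3, 13, 2, 3)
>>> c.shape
(3, 2, 3)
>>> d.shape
(2, 19, 37)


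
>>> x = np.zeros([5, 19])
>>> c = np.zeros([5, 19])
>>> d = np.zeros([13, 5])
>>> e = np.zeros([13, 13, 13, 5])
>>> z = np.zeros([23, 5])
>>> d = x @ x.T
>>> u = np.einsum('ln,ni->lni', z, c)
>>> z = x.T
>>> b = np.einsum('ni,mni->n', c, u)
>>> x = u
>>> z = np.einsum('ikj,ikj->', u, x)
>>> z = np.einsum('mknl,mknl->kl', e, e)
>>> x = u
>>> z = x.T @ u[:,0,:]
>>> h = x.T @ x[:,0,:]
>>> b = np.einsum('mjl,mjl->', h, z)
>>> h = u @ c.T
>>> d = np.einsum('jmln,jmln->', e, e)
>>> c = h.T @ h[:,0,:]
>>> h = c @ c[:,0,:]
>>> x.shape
(23, 5, 19)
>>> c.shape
(5, 5, 5)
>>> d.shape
()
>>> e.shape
(13, 13, 13, 5)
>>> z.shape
(19, 5, 19)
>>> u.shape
(23, 5, 19)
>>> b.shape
()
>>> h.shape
(5, 5, 5)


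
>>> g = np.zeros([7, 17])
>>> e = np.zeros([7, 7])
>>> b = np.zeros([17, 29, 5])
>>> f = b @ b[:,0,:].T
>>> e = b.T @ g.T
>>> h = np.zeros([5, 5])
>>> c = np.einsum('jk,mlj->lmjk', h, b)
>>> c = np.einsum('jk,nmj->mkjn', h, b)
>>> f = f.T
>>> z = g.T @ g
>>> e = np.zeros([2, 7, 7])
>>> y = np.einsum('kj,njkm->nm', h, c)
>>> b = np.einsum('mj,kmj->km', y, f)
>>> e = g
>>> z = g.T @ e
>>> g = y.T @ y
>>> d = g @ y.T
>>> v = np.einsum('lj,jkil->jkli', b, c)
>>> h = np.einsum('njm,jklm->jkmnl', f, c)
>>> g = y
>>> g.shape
(29, 17)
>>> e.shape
(7, 17)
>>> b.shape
(17, 29)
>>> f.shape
(17, 29, 17)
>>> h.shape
(29, 5, 17, 17, 5)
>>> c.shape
(29, 5, 5, 17)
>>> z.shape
(17, 17)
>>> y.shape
(29, 17)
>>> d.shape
(17, 29)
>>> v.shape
(29, 5, 17, 5)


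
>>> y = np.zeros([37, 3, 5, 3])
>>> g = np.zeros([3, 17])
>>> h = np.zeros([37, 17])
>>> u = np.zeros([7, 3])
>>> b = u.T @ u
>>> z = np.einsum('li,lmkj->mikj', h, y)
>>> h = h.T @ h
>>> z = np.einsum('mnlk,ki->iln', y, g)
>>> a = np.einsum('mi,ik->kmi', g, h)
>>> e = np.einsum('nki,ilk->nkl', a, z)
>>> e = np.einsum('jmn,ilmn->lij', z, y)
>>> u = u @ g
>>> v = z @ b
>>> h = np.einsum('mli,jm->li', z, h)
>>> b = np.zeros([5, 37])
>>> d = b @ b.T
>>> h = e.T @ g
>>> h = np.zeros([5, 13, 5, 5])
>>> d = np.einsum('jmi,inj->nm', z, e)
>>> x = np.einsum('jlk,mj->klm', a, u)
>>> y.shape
(37, 3, 5, 3)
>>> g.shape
(3, 17)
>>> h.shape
(5, 13, 5, 5)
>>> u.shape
(7, 17)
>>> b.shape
(5, 37)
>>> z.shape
(17, 5, 3)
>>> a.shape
(17, 3, 17)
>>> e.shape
(3, 37, 17)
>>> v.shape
(17, 5, 3)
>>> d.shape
(37, 5)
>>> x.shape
(17, 3, 7)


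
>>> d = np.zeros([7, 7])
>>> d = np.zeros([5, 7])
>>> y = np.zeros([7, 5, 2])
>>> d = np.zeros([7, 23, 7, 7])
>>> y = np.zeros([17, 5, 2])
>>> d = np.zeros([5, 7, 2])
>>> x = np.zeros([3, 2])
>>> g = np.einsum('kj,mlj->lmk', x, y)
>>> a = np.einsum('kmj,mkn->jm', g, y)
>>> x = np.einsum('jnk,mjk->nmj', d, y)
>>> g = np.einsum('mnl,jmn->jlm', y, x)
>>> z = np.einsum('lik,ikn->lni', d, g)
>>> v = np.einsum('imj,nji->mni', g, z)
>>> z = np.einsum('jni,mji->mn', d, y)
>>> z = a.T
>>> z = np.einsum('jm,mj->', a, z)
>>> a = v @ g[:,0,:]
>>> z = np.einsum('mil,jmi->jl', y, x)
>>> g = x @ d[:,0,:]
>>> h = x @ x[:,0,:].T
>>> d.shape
(5, 7, 2)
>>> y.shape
(17, 5, 2)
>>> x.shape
(7, 17, 5)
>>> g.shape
(7, 17, 2)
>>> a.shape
(2, 5, 17)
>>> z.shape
(7, 2)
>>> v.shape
(2, 5, 7)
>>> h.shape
(7, 17, 7)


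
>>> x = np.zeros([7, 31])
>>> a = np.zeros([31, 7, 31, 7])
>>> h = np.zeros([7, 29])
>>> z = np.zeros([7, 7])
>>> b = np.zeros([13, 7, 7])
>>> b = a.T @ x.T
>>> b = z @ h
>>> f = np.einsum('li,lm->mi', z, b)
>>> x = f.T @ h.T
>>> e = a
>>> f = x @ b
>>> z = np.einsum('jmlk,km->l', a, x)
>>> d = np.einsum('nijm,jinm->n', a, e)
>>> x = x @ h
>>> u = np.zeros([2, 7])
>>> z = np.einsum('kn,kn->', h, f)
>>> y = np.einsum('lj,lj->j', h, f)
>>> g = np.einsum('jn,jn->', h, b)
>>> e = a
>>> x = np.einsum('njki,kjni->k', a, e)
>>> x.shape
(31,)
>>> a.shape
(31, 7, 31, 7)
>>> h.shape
(7, 29)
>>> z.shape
()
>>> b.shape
(7, 29)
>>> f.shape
(7, 29)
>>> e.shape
(31, 7, 31, 7)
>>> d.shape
(31,)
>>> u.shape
(2, 7)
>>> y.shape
(29,)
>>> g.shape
()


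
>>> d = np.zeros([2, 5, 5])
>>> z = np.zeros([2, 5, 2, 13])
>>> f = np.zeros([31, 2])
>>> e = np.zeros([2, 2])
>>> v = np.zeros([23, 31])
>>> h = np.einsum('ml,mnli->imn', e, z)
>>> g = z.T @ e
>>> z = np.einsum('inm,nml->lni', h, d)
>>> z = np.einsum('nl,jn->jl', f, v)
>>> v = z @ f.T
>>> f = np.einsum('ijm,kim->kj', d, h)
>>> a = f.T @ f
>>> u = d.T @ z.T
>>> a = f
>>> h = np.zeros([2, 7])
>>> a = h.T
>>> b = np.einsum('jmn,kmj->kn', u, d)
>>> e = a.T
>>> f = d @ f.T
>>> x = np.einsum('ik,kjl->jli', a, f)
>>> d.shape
(2, 5, 5)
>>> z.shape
(23, 2)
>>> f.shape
(2, 5, 13)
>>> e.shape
(2, 7)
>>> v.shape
(23, 31)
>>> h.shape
(2, 7)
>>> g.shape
(13, 2, 5, 2)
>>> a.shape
(7, 2)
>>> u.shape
(5, 5, 23)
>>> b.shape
(2, 23)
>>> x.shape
(5, 13, 7)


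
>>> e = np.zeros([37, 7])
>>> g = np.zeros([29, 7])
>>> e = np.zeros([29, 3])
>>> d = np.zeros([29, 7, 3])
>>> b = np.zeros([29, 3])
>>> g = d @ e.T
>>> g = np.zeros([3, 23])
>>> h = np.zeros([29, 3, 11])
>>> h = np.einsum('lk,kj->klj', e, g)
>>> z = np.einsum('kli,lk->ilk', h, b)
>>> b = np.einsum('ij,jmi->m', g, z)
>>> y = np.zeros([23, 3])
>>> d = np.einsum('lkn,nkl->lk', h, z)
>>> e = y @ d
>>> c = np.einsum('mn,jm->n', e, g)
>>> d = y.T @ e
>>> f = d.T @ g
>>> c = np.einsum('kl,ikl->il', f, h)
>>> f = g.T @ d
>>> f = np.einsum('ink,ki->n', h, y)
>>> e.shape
(23, 29)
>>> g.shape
(3, 23)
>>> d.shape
(3, 29)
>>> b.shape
(29,)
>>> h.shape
(3, 29, 23)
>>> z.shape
(23, 29, 3)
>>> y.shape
(23, 3)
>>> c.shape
(3, 23)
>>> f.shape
(29,)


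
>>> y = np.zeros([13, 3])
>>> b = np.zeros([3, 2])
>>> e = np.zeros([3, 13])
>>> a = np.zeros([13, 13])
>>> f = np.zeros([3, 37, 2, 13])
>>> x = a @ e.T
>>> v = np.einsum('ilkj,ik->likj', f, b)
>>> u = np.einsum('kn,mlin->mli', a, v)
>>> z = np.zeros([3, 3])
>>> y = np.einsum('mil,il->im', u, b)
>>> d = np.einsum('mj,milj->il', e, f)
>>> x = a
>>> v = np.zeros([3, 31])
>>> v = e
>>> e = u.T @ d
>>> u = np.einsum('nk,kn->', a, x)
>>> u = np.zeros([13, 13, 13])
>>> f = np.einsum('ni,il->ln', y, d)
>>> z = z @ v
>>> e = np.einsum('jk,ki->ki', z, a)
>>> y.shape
(3, 37)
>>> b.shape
(3, 2)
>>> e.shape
(13, 13)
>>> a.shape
(13, 13)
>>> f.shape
(2, 3)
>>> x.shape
(13, 13)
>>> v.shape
(3, 13)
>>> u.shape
(13, 13, 13)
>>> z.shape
(3, 13)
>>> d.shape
(37, 2)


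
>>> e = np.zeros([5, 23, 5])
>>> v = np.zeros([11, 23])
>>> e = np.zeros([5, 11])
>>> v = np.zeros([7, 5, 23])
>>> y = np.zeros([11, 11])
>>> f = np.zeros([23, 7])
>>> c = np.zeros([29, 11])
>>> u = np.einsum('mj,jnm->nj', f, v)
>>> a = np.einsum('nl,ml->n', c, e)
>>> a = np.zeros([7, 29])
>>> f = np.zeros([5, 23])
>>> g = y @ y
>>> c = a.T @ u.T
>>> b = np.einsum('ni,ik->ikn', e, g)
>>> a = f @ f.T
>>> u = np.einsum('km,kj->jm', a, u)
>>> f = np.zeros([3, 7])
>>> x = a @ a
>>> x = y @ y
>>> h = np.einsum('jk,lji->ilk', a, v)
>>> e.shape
(5, 11)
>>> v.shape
(7, 5, 23)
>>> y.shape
(11, 11)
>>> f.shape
(3, 7)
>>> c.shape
(29, 5)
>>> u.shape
(7, 5)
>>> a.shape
(5, 5)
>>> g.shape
(11, 11)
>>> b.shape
(11, 11, 5)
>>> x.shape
(11, 11)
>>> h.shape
(23, 7, 5)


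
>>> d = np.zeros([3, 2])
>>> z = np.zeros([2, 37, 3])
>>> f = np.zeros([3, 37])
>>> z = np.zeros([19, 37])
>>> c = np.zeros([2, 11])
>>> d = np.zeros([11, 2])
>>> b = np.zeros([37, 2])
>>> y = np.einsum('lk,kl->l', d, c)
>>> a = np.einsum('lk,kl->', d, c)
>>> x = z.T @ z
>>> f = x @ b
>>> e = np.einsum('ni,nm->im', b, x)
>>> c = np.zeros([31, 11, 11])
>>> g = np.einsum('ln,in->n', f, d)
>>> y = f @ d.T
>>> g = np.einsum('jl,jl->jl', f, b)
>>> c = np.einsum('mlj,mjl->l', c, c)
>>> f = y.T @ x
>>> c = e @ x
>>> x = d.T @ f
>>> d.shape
(11, 2)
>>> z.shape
(19, 37)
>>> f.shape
(11, 37)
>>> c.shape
(2, 37)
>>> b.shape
(37, 2)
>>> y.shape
(37, 11)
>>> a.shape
()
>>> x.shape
(2, 37)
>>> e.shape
(2, 37)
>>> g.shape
(37, 2)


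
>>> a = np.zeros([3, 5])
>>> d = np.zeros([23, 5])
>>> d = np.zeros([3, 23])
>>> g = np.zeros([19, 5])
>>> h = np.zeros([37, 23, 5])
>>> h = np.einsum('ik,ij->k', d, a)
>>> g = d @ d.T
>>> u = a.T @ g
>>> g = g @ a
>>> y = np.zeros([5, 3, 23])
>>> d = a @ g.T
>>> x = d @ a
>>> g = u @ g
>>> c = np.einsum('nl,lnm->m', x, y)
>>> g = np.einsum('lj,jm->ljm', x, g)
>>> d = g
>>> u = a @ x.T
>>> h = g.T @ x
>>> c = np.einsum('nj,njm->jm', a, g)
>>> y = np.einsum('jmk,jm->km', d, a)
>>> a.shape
(3, 5)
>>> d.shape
(3, 5, 5)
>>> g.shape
(3, 5, 5)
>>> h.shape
(5, 5, 5)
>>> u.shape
(3, 3)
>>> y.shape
(5, 5)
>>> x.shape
(3, 5)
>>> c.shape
(5, 5)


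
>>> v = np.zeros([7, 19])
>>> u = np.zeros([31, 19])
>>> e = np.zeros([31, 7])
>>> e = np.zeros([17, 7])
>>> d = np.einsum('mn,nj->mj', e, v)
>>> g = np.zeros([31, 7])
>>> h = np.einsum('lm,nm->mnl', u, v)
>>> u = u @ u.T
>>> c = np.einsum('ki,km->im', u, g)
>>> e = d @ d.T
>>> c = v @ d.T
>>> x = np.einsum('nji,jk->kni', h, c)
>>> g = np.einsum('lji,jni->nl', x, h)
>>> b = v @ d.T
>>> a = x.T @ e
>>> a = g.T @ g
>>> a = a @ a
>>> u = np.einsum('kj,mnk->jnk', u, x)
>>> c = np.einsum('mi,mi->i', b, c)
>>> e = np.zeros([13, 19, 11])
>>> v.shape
(7, 19)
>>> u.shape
(31, 19, 31)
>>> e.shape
(13, 19, 11)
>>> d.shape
(17, 19)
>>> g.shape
(7, 17)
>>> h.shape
(19, 7, 31)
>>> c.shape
(17,)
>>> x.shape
(17, 19, 31)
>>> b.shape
(7, 17)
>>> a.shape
(17, 17)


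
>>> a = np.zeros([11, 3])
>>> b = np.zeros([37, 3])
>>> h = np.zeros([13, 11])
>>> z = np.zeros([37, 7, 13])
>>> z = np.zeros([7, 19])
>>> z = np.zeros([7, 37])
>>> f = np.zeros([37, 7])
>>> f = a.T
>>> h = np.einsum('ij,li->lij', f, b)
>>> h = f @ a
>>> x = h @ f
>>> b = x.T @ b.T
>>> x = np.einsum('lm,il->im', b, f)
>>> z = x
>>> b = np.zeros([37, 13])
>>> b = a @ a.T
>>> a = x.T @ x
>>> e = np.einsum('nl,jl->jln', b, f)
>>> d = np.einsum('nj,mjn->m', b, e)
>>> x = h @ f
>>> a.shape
(37, 37)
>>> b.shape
(11, 11)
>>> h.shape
(3, 3)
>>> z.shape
(3, 37)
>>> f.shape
(3, 11)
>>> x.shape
(3, 11)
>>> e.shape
(3, 11, 11)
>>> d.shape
(3,)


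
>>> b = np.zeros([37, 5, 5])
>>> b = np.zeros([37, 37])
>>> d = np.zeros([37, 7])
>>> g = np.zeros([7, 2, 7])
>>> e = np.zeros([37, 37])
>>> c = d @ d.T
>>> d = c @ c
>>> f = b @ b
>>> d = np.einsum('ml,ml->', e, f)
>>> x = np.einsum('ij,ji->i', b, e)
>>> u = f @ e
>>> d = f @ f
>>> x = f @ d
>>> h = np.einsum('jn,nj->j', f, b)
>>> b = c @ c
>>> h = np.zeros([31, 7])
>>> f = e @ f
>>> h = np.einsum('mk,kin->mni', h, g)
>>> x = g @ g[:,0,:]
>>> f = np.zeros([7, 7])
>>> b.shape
(37, 37)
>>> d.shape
(37, 37)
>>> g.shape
(7, 2, 7)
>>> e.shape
(37, 37)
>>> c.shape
(37, 37)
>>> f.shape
(7, 7)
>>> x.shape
(7, 2, 7)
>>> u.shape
(37, 37)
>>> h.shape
(31, 7, 2)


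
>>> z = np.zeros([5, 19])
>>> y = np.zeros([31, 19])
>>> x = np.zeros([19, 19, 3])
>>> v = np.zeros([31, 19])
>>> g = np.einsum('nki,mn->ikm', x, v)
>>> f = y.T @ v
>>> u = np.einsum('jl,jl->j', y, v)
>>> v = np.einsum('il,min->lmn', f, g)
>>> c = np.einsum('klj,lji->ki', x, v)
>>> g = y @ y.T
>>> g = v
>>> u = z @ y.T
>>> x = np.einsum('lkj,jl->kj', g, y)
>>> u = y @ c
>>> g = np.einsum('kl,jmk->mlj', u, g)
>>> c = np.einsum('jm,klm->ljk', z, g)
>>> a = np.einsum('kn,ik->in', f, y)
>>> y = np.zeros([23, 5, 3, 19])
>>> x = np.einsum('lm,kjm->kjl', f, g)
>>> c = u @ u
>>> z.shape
(5, 19)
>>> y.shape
(23, 5, 3, 19)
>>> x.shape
(3, 31, 19)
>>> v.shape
(19, 3, 31)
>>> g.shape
(3, 31, 19)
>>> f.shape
(19, 19)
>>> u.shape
(31, 31)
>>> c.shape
(31, 31)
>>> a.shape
(31, 19)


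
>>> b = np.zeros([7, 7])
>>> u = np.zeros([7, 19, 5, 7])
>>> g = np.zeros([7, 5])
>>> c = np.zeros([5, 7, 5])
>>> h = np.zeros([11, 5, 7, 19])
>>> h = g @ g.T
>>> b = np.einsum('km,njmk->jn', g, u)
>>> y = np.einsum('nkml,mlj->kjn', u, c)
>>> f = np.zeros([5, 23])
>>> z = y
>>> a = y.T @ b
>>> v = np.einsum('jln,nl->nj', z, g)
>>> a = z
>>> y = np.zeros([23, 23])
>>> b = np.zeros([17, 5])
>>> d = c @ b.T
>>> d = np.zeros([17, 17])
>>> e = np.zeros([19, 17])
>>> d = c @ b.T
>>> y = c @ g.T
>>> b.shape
(17, 5)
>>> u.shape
(7, 19, 5, 7)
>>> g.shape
(7, 5)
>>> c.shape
(5, 7, 5)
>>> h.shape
(7, 7)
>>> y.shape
(5, 7, 7)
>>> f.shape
(5, 23)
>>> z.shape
(19, 5, 7)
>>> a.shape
(19, 5, 7)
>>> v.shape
(7, 19)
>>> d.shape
(5, 7, 17)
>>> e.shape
(19, 17)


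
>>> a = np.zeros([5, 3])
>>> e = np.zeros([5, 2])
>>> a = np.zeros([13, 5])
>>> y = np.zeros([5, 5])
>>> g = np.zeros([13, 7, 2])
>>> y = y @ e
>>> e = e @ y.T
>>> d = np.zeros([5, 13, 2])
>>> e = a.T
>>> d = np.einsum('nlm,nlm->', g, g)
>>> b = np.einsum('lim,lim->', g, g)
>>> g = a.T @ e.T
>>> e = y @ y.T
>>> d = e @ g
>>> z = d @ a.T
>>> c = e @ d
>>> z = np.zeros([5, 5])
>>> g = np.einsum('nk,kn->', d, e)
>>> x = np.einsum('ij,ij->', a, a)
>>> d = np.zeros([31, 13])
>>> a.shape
(13, 5)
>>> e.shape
(5, 5)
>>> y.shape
(5, 2)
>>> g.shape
()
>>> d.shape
(31, 13)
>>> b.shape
()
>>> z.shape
(5, 5)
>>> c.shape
(5, 5)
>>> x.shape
()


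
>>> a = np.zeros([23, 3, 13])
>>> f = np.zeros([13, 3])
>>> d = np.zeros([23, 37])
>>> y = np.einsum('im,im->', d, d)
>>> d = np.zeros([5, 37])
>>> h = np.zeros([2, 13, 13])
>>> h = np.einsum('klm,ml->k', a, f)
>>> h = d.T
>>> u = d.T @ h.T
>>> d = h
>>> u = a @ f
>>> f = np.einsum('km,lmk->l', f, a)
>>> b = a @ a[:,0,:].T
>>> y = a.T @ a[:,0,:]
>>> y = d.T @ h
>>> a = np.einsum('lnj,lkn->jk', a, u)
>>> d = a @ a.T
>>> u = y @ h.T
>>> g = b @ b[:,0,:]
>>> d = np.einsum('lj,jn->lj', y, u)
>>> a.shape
(13, 3)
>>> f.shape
(23,)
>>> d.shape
(5, 5)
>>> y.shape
(5, 5)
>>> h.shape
(37, 5)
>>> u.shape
(5, 37)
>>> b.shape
(23, 3, 23)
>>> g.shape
(23, 3, 23)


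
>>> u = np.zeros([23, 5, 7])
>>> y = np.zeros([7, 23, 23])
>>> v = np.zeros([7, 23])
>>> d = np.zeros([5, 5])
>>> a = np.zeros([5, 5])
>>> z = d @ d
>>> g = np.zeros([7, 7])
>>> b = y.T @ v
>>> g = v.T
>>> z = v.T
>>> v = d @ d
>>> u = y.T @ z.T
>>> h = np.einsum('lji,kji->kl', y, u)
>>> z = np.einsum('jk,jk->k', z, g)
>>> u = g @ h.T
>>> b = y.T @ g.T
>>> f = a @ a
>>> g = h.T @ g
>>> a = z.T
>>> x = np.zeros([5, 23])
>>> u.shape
(23, 23)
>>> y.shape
(7, 23, 23)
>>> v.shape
(5, 5)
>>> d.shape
(5, 5)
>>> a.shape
(7,)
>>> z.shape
(7,)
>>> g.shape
(7, 7)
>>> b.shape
(23, 23, 23)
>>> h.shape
(23, 7)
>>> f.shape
(5, 5)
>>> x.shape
(5, 23)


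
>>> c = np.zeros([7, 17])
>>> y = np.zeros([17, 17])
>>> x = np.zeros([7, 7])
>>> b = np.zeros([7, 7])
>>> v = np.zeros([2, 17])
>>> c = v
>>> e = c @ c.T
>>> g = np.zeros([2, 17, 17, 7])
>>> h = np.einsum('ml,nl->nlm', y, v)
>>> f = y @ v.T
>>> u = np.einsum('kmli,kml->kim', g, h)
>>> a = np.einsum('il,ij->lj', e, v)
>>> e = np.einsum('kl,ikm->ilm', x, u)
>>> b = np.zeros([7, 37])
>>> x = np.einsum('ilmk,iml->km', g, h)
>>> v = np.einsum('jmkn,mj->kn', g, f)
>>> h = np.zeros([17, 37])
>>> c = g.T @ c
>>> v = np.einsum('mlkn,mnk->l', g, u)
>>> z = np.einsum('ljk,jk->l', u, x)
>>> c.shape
(7, 17, 17, 17)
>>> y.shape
(17, 17)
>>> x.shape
(7, 17)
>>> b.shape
(7, 37)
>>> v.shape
(17,)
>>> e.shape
(2, 7, 17)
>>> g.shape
(2, 17, 17, 7)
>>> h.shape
(17, 37)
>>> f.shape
(17, 2)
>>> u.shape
(2, 7, 17)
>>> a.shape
(2, 17)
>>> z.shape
(2,)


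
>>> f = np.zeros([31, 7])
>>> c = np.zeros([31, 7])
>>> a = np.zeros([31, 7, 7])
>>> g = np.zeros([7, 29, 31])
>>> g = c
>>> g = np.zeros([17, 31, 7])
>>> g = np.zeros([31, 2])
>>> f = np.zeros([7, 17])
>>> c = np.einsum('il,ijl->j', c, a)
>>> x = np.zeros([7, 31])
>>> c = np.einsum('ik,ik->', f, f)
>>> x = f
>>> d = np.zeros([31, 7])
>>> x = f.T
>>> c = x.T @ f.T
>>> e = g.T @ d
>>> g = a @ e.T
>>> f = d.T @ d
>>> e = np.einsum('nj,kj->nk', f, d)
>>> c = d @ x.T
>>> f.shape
(7, 7)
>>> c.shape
(31, 17)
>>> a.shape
(31, 7, 7)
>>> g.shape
(31, 7, 2)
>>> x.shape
(17, 7)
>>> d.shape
(31, 7)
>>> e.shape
(7, 31)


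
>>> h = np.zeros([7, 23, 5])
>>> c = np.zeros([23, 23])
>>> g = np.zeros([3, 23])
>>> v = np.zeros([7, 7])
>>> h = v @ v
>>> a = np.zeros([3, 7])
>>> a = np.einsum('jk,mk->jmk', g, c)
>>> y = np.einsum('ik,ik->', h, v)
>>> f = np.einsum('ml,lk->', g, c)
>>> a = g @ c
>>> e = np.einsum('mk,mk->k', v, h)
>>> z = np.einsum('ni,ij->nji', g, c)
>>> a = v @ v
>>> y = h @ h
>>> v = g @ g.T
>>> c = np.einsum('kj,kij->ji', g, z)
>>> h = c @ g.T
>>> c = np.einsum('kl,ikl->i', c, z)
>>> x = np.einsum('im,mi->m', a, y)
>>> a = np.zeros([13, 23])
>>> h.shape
(23, 3)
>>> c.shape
(3,)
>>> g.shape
(3, 23)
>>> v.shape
(3, 3)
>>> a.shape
(13, 23)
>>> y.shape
(7, 7)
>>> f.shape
()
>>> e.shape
(7,)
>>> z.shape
(3, 23, 23)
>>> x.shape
(7,)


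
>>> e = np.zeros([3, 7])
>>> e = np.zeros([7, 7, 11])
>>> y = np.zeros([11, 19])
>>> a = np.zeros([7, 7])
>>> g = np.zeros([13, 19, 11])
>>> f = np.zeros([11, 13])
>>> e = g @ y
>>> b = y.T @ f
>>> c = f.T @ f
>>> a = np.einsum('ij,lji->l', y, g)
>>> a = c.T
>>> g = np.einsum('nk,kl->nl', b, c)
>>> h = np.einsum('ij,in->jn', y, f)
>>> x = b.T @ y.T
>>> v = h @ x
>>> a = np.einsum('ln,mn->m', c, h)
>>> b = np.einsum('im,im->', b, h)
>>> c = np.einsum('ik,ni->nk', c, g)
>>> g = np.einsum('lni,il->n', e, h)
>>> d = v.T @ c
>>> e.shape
(13, 19, 19)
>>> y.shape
(11, 19)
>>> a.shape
(19,)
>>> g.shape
(19,)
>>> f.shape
(11, 13)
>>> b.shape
()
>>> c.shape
(19, 13)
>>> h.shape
(19, 13)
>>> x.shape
(13, 11)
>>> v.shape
(19, 11)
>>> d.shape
(11, 13)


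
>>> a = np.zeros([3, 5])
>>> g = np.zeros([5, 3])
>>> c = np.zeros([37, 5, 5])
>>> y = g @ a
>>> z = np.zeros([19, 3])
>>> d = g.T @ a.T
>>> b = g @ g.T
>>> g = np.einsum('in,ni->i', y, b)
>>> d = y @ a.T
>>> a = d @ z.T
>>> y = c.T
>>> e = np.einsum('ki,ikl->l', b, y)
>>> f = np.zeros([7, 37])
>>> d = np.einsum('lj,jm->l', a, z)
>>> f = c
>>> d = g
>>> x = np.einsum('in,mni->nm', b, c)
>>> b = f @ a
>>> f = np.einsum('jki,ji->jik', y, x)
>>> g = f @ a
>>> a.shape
(5, 19)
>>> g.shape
(5, 37, 19)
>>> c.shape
(37, 5, 5)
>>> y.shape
(5, 5, 37)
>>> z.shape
(19, 3)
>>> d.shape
(5,)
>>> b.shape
(37, 5, 19)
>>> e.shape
(37,)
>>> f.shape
(5, 37, 5)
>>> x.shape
(5, 37)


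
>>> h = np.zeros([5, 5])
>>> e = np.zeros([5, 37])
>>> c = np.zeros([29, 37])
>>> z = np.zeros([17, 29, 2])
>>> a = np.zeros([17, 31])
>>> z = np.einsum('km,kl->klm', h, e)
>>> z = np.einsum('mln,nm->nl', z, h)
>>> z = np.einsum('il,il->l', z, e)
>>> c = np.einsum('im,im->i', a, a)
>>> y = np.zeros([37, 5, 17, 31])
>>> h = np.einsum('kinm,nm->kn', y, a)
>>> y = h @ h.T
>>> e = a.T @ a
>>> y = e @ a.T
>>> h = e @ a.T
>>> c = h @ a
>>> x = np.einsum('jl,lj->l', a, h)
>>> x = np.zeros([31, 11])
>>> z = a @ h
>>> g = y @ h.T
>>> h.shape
(31, 17)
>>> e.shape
(31, 31)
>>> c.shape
(31, 31)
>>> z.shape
(17, 17)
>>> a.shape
(17, 31)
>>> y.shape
(31, 17)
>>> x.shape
(31, 11)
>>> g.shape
(31, 31)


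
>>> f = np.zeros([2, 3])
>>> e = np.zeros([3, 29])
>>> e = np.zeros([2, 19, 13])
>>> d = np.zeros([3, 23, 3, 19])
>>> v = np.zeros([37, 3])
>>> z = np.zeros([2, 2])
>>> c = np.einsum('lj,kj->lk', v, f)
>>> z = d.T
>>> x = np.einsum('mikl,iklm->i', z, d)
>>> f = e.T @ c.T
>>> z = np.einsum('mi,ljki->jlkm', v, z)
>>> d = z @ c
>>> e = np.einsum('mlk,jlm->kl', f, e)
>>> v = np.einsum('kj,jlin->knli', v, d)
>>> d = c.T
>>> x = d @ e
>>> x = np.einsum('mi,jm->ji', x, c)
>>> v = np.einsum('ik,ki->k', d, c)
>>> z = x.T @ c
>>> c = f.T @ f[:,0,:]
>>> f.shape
(13, 19, 37)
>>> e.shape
(37, 19)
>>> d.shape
(2, 37)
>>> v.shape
(37,)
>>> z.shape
(19, 2)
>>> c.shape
(37, 19, 37)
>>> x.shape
(37, 19)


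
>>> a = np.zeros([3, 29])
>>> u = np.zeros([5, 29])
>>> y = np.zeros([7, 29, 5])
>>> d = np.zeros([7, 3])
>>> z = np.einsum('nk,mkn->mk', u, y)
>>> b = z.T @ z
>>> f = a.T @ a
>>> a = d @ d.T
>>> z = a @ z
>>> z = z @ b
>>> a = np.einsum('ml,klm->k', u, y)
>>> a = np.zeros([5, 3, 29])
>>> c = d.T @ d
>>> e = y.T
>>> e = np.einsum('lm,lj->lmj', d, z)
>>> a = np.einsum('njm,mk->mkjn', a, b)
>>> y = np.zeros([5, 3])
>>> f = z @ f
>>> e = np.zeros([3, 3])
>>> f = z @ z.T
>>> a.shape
(29, 29, 3, 5)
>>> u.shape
(5, 29)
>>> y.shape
(5, 3)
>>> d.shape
(7, 3)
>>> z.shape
(7, 29)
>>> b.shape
(29, 29)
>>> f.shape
(7, 7)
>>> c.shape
(3, 3)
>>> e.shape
(3, 3)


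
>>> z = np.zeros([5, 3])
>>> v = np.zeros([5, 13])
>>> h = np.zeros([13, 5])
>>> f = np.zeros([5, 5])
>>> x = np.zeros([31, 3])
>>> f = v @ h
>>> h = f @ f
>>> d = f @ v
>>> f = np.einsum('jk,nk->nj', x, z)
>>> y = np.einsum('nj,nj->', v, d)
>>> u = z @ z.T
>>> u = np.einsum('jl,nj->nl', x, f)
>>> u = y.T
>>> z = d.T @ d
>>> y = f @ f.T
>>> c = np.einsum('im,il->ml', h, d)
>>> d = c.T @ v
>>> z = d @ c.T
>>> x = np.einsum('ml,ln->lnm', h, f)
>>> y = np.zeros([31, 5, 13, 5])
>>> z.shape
(13, 5)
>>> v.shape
(5, 13)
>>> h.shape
(5, 5)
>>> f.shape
(5, 31)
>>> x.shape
(5, 31, 5)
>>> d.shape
(13, 13)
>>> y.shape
(31, 5, 13, 5)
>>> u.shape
()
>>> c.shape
(5, 13)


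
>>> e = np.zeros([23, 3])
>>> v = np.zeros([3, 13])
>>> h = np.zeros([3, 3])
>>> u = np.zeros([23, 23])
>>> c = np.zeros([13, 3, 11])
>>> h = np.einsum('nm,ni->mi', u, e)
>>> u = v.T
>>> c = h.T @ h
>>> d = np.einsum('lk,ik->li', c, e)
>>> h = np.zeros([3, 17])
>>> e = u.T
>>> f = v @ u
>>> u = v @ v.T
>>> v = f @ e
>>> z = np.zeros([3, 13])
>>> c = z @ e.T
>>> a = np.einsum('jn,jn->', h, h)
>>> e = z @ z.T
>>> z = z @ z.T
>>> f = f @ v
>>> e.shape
(3, 3)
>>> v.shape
(3, 13)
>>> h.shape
(3, 17)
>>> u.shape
(3, 3)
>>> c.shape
(3, 3)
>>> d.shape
(3, 23)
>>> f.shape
(3, 13)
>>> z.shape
(3, 3)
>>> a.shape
()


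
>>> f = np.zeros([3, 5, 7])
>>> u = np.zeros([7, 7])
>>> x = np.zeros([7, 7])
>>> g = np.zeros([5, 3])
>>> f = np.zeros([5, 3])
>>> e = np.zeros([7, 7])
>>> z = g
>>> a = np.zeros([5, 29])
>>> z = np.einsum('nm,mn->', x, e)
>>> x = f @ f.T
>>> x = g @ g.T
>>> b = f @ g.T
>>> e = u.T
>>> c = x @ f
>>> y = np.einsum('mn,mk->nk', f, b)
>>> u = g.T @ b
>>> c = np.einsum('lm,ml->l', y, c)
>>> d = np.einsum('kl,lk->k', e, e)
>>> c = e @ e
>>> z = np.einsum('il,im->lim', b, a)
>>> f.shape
(5, 3)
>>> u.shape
(3, 5)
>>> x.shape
(5, 5)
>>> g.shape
(5, 3)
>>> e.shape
(7, 7)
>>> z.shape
(5, 5, 29)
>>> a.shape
(5, 29)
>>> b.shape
(5, 5)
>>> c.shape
(7, 7)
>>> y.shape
(3, 5)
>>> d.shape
(7,)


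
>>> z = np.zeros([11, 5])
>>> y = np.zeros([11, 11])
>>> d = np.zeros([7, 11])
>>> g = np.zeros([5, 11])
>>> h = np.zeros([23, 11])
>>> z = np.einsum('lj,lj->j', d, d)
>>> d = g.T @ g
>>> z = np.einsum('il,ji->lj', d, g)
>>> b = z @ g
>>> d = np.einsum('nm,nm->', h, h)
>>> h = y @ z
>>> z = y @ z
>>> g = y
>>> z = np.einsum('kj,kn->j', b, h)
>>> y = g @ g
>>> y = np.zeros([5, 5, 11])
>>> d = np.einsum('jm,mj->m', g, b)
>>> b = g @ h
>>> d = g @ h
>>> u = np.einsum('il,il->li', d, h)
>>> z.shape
(11,)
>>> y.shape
(5, 5, 11)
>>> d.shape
(11, 5)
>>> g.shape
(11, 11)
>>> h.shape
(11, 5)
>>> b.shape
(11, 5)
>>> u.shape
(5, 11)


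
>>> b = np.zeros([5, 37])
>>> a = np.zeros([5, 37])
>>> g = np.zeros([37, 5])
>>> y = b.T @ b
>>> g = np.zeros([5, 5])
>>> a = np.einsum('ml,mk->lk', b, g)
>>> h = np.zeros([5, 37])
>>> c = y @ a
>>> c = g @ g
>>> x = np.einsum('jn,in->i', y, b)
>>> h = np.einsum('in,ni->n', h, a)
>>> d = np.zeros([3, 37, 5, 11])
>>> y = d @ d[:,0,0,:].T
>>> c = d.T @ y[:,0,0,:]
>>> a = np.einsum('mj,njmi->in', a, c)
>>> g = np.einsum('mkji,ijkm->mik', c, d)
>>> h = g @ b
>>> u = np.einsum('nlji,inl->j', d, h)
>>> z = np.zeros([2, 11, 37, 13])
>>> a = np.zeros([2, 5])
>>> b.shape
(5, 37)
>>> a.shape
(2, 5)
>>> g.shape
(11, 3, 5)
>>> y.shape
(3, 37, 5, 3)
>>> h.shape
(11, 3, 37)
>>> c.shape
(11, 5, 37, 3)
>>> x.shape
(5,)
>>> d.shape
(3, 37, 5, 11)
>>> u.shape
(5,)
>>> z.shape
(2, 11, 37, 13)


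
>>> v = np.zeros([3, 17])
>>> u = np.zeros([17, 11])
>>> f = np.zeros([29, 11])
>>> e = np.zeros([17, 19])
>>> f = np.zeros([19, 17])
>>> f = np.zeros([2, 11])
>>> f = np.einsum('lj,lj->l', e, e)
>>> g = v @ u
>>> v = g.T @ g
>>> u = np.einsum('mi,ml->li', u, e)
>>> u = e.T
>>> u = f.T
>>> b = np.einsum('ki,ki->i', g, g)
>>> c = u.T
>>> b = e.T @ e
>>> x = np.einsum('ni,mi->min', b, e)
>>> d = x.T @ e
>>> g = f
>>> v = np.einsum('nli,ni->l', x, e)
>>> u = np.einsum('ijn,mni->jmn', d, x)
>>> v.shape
(19,)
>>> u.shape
(19, 17, 19)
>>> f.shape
(17,)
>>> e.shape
(17, 19)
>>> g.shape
(17,)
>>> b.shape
(19, 19)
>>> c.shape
(17,)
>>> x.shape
(17, 19, 19)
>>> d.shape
(19, 19, 19)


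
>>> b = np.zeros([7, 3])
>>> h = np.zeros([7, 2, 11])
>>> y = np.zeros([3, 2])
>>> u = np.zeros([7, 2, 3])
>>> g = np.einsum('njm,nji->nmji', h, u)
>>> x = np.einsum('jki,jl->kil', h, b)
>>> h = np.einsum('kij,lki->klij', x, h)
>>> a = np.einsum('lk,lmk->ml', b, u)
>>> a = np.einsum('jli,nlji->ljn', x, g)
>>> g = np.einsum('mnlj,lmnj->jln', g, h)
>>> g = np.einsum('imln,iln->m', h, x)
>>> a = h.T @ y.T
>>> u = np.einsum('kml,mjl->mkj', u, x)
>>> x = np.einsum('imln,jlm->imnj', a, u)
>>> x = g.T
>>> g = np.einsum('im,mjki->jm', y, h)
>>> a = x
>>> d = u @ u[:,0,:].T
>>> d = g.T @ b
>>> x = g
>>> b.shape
(7, 3)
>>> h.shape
(2, 7, 11, 3)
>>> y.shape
(3, 2)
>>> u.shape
(2, 7, 11)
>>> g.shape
(7, 2)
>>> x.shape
(7, 2)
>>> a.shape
(7,)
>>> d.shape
(2, 3)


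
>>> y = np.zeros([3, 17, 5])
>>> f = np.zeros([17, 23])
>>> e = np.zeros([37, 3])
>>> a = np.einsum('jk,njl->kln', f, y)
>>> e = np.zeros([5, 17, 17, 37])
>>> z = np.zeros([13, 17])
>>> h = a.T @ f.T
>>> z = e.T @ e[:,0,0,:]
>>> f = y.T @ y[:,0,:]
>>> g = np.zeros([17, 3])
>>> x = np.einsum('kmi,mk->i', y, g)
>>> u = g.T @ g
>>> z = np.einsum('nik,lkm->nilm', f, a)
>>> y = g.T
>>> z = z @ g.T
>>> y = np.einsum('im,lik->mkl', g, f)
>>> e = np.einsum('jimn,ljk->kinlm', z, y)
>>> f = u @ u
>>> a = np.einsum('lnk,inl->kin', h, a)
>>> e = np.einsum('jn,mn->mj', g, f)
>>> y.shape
(3, 5, 5)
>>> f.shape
(3, 3)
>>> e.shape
(3, 17)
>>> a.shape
(17, 23, 5)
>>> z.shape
(5, 17, 23, 17)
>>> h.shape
(3, 5, 17)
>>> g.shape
(17, 3)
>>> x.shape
(5,)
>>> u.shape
(3, 3)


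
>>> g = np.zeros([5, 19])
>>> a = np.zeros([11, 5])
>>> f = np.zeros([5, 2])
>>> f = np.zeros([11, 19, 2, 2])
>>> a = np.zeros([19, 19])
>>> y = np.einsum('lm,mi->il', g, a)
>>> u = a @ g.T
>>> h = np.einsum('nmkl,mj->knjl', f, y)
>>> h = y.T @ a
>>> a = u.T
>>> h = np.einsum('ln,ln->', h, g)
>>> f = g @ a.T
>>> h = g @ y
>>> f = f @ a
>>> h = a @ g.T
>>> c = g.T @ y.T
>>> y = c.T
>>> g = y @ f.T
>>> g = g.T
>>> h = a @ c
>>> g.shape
(5, 19)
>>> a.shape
(5, 19)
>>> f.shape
(5, 19)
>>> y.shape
(19, 19)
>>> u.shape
(19, 5)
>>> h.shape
(5, 19)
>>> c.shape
(19, 19)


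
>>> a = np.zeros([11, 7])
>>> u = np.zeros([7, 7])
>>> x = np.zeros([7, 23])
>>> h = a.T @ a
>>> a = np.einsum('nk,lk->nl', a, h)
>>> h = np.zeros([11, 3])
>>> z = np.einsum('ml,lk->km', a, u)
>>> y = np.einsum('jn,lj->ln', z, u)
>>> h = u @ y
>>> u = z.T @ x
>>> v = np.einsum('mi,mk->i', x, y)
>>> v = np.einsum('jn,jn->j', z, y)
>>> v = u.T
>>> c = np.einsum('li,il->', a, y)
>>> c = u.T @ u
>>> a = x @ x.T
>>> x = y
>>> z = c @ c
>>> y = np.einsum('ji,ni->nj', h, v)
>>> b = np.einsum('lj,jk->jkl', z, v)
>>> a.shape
(7, 7)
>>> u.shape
(11, 23)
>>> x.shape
(7, 11)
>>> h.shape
(7, 11)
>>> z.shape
(23, 23)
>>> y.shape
(23, 7)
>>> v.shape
(23, 11)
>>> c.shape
(23, 23)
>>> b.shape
(23, 11, 23)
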